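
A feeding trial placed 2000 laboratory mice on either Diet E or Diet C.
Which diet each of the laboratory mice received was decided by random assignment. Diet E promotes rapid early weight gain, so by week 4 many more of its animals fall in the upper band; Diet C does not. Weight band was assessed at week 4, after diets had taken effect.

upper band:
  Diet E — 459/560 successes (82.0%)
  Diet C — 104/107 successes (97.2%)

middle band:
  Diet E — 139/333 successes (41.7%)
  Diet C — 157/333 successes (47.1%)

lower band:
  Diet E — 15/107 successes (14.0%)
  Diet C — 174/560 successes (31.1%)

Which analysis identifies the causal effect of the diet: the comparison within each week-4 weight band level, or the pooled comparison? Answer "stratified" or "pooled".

pooled

The week-4 weight band-specific comparison favours Diet C throughout, but the pooled figures favour Diet E. The question is whether to condition on week-4 weight band.
The distribution of week-4 weight band is itself part of what the diet does — it is an intermediate outcome. Holding it fixed would remove that part of the effect; the total effect is the pooled difference.
Pooled: Diet E 61.3% vs Diet C 43.5%; Diet E is higher overall.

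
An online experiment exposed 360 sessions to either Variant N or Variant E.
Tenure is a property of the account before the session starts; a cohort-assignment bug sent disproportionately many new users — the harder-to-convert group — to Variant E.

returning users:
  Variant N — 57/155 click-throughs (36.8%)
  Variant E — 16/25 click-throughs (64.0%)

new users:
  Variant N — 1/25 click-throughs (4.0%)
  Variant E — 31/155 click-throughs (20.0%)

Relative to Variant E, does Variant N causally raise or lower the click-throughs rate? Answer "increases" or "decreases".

decreases

The user tenure-specific comparison favours Variant E throughout, but the pooled figures favour Variant N. The question is whether to condition on user tenure.
Nothing the variant does changes user tenure; the imbalance is an allocation artefact. With user tenure also predicting the outcome, the pooled figure is confounded, and the within-stratum comparison is the causal one.
Within each level — returning users: 36.8% vs 64.0%; new users: 4.0% vs 20.0% — Variant E is higher every time.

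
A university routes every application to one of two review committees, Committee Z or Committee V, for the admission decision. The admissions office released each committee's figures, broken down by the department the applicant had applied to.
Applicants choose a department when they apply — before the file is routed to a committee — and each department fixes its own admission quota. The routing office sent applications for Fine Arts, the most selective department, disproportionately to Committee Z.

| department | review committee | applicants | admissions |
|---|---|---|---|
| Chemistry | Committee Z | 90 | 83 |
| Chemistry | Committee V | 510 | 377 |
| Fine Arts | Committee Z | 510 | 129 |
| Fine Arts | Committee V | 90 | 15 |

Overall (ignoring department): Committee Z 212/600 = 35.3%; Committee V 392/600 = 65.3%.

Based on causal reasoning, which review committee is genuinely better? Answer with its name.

The stratified and pooled comparisons disagree (Committee Z wins within each department; Committee V wins overall), so the answer turns on the causal role of department.
Department differs across review committees for reasons unrelated to any effect of the review committee itself, and it separately predicts the outcome — a classic confounder. We must compare within department levels.
Within each level — Chemistry: 92.2% vs 73.9%; Fine Arts: 25.3% vs 16.7% — Committee Z is higher every time.

Committee Z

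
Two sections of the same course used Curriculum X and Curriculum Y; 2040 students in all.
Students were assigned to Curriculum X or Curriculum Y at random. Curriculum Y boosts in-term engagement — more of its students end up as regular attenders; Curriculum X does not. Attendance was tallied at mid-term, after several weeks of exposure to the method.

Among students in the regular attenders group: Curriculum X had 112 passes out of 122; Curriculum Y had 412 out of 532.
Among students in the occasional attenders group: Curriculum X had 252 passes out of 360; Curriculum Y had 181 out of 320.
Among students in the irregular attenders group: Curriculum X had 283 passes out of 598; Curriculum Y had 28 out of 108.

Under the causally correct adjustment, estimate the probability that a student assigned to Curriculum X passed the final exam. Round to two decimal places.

0.60

The distribution of mid-term attendance is itself part of what the teaching method does — it is an intermediate outcome. Holding it fixed would remove that part of the effect; the total effect is the pooled difference.
So P(outcome | do(Curriculum X)) is just the pooled rate for Curriculum X: 647/1080 = 0.599.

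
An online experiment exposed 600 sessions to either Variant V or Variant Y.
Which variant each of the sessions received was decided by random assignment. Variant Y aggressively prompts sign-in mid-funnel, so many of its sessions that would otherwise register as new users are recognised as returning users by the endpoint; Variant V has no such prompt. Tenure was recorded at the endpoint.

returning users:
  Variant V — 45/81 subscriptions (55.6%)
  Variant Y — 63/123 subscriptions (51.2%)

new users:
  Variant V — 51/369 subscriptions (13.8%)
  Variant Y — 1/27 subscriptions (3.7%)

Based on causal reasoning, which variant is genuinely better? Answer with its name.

User tenure is recorded after the variant and is itself shifted by it — it sits on the causal path from variant to outcome. Conditioning on a mediator would strip out part of the effect we want; the pooled comparison gives the total causal effect.
Pooled: Variant V 21.3% vs Variant Y 42.7%; Variant Y is higher overall.

Variant Y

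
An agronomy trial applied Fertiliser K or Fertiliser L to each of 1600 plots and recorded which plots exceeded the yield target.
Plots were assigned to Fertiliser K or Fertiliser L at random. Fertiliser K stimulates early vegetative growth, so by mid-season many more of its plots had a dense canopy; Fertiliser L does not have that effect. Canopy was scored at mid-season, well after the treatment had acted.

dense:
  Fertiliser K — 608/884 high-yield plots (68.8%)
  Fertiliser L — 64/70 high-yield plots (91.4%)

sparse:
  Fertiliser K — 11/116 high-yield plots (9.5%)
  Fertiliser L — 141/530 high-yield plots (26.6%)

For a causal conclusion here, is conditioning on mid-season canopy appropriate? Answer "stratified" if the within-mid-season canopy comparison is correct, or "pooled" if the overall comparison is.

The stratified and pooled comparisons disagree (Fertiliser L wins within each mid-season canopy; Fertiliser K wins overall), so the answer turns on the causal role of mid-season canopy.
Mid-season canopy is recorded after the fertiliser and is itself shifted by it — it sits on the causal path from fertiliser to outcome. Conditioning on a mediator would strip out part of the effect we want; the pooled comparison gives the total causal effect.
Pooled: Fertiliser K 61.9% vs Fertiliser L 34.2%; Fertiliser K is higher overall.

pooled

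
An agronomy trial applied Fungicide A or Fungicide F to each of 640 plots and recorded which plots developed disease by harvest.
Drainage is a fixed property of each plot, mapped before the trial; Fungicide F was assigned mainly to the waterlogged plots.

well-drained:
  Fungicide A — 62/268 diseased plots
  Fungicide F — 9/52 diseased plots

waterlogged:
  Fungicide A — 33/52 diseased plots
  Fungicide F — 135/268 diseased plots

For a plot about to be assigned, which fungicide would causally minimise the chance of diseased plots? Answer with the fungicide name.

Fungicide F

Fungicide F is lower inside every field drainage stratum but Fungicide A is lower in aggregate. Whether to stratify depends on how field drainage relates to the fungicide.
Field drainage satisfies the back-door criterion: it is not a descendant of the fungicide, and it blocks the spurious path from fungicide to outcome. Adjusting for it (i.e., using the within-field drainage rates) gives the causal effect.
Within each level — well-drained: 23.1% vs 17.3%; waterlogged: 63.5% vs 50.4% — Fungicide F is lower every time.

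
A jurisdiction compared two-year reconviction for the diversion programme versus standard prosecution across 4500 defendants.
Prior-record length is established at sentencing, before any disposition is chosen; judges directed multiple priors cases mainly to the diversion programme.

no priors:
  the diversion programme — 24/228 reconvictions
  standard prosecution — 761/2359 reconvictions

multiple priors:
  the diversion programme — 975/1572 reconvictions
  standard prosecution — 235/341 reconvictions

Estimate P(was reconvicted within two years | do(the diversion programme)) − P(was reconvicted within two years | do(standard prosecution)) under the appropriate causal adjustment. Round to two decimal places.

Prior-record length satisfies the back-door criterion: it is not a descendant of the disposition, and it blocks the spurious path from disposition to outcome. Adjusting for it (i.e., using the within-prior-record length rates) gives the causal effect.
Adjusting over the population distribution of prior-record length: 0.575·(0.105−0.323) + 0.425·(0.620−0.689) = -0.154.

-0.15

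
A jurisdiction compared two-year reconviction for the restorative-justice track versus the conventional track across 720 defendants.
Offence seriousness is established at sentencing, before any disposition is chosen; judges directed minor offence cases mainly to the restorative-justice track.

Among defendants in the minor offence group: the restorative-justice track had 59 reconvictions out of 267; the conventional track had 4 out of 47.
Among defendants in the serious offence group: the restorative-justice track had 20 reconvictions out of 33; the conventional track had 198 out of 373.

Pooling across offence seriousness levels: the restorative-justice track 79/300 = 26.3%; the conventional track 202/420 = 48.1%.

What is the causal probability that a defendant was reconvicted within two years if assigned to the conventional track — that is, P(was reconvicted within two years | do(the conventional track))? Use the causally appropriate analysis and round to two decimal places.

0.34

The offence seriousness-specific comparison favours the conventional track throughout, but the pooled figures favour the restorative-justice track. The question is whether to condition on offence seriousness.
Since offence seriousness is a pre-existing factor (not a product of the disposition) and it affects the outcome on its own, it is a confounder. The stratified rates, not the pooled rate, identify the causal effect.
Standardising the conventional track to the population offence seriousness mix: 0.436·4/47 + 0.564·198/373 = 0.336.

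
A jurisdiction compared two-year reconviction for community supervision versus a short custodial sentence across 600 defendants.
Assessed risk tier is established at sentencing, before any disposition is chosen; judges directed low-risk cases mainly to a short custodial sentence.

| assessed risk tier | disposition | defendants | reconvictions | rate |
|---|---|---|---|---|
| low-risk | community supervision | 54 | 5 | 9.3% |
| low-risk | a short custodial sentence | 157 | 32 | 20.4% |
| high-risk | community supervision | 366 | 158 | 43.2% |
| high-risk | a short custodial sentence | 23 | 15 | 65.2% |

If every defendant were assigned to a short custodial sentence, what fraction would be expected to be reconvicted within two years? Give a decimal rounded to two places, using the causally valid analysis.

0.49

Within every assessed risk tier level community supervision has the lower rate, yet pooled a short custodial sentence does — Simpson's reversal.
Here assessed risk tier is a common cause — it drives both which disposition a case falls under and the outcome. The crude comparison mixes populations; the stratum-specific rates are the causally relevant ones.
Standardising a short custodial sentence to the population assessed risk tier mix: 0.352·32/157 + 0.648·15/23 = 0.495.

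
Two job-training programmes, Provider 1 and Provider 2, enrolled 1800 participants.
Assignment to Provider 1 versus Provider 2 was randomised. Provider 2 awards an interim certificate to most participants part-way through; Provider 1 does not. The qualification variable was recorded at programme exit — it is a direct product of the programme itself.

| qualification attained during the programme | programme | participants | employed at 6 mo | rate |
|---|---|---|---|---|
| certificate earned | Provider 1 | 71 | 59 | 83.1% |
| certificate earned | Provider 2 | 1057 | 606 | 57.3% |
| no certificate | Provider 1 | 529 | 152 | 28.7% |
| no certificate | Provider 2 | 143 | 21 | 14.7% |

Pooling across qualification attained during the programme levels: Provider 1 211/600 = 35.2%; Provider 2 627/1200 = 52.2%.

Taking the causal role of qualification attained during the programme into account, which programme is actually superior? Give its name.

Provider 2

The stratified and pooled comparisons disagree (Provider 1 wins within each qualification attained during the programme; Provider 2 wins overall), so the answer turns on the causal role of qualification attained during the programme.
The distribution of qualification attained during the programme is itself part of what the programme does — it is an intermediate outcome. Holding it fixed would remove that part of the effect; the total effect is the pooled difference.
Pooled: Provider 1 35.2% vs Provider 2 52.2%; Provider 2 is higher overall.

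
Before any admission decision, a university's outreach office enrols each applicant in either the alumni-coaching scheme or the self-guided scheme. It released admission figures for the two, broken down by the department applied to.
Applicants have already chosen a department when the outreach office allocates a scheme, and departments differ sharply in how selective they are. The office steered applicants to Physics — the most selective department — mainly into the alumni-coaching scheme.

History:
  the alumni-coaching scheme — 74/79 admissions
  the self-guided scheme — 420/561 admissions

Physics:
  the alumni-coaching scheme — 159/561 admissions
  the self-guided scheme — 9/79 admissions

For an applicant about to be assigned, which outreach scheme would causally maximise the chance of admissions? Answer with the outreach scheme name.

the alumni-coaching scheme

Within every department level the alumni-coaching scheme has the higher rate, yet pooled the self-guided scheme does — Simpson's reversal.
Since department is a pre-existing factor (not a product of the outreach scheme) and it affects the outcome on its own, it is a confounder. The stratified rates, not the pooled rate, identify the causal effect.
Within each level — History: 93.7% vs 74.9%; Physics: 28.3% vs 11.4% — the alumni-coaching scheme is higher every time.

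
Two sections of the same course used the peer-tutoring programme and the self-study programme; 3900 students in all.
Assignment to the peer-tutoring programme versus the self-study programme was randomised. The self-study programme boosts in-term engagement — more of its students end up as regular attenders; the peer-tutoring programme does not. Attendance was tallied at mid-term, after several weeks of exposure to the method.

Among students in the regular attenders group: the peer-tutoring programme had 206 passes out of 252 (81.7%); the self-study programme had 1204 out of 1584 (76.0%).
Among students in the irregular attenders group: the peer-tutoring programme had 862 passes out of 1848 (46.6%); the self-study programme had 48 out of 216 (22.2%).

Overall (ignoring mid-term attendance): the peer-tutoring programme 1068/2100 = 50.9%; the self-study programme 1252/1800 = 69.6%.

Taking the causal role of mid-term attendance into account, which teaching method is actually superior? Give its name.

The mid-term attendance-specific comparison favours the peer-tutoring programme throughout, but the pooled figures favour the self-study programme. The question is whether to condition on mid-term attendance.
Stratifying would compare teaching methods among students the teaching methods themselves sorted into mid-term attendance groups — a form of selection on an intermediate. The unconditioned pooled rates give the total causal effect.
Pooled: the peer-tutoring programme 50.9% vs the self-study programme 69.6%; the self-study programme is higher overall.

the self-study programme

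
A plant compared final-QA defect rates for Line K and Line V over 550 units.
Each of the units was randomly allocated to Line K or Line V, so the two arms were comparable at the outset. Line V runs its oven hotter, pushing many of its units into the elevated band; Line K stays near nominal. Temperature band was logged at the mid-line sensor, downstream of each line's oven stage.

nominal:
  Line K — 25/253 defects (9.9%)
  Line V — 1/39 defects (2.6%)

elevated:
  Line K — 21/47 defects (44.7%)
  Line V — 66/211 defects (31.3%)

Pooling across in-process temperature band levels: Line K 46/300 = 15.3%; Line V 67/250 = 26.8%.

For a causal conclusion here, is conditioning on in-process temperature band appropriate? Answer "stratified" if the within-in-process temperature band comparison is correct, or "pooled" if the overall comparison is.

pooled

In-process temperature band is recorded after the line and is itself shifted by it — it sits on the causal path from line to outcome. Conditioning on a mediator would strip out part of the effect we want; the pooled comparison gives the total causal effect.
Pooled: Line K 15.3% vs Line V 26.8%; Line K is lower overall.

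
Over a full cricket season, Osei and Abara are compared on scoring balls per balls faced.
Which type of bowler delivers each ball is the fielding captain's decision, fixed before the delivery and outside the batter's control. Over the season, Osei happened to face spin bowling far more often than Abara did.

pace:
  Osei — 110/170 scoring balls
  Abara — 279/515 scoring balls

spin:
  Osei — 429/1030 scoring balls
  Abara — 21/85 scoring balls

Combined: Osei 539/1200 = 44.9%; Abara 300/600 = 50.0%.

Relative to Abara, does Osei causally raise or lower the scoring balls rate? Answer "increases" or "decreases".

increases

The stratified and pooled comparisons disagree (Osei wins within each bowling type; Abara wins overall), so the answer turns on the causal role of bowling type.
The imbalance in bowling type arose from how balls faced were allocated, not from anything the player did; and bowling type independently affects the outcome. The pooled gap is confounded — condition on bowling type.
Within each level — pace: 64.7% vs 54.2%; spin: 41.7% vs 24.7% — Osei is higher every time.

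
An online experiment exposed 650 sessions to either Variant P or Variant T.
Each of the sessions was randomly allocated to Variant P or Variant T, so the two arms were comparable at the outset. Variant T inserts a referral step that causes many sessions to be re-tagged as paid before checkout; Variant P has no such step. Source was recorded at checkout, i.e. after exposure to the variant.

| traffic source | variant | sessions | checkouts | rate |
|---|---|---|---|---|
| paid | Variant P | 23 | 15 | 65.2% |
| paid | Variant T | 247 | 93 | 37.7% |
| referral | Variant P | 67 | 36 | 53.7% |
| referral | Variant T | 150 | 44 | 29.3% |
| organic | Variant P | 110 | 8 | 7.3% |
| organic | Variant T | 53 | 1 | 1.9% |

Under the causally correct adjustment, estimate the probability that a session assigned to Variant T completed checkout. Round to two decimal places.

The traffic source-specific comparison favours Variant P throughout, but the pooled figures favour Variant T. The question is whether to condition on traffic source.
Traffic source here is a post-treatment variable shaped by the variant; conditioning on it would introduce bias rather than remove it. The overall comparison is the causal one.
So P(outcome | do(Variant T)) is just the pooled rate for Variant T: 138/450 = 0.307.

0.31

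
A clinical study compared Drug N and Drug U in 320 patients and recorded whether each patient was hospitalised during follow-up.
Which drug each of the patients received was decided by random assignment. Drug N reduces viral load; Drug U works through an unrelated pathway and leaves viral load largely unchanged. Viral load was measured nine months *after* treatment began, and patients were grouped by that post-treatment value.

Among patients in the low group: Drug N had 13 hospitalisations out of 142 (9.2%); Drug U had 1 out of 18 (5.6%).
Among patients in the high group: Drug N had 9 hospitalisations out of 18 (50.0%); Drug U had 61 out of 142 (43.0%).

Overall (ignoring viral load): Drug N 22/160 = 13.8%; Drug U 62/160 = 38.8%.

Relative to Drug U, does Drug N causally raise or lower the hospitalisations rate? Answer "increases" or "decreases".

decreases

The distribution of viral load is itself part of what the drug does — it is an intermediate outcome. Holding it fixed would remove that part of the effect; the total effect is the pooled difference.
Pooled: Drug N 13.8% vs Drug U 38.8%; Drug N is lower overall.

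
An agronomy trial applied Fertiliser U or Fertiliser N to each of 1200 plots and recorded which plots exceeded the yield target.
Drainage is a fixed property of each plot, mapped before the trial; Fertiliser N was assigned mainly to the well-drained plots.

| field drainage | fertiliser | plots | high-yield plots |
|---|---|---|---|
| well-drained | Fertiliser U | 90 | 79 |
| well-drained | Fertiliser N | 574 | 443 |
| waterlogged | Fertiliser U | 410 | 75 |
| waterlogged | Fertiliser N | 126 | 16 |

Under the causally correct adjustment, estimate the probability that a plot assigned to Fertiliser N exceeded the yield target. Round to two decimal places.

Fertiliser U is higher inside every field drainage stratum but Fertiliser N is higher in aggregate. Whether to stratify depends on how field drainage relates to the fertiliser.
Field drainage is set before the fertiliser has any effect — it is not caused by the fertiliser — and it independently drives the outcome. That makes it a confounder, so the causal comparison is within field drainage levels.
Standardising Fertiliser N to the population field drainage mix: 0.553·443/574 + 0.447·16/126 = 0.484.

0.48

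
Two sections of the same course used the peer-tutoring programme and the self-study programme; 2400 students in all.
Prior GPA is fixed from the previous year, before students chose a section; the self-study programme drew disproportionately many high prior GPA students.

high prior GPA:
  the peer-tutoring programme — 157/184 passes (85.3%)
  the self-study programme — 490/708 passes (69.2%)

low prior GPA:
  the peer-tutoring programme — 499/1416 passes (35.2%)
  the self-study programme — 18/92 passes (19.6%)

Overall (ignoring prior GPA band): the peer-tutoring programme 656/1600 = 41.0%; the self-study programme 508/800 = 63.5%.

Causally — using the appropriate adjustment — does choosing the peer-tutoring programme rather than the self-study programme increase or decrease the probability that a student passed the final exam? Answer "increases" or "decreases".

Prior GPA band is set before the teaching method has any effect — it is not caused by the teaching method — and it independently drives the outcome. That makes it a confounder, so the causal comparison is within prior GPA band levels.
Within each level — high prior GPA: 85.3% vs 69.2%; low prior GPA: 35.2% vs 19.6% — the peer-tutoring programme is higher every time.

increases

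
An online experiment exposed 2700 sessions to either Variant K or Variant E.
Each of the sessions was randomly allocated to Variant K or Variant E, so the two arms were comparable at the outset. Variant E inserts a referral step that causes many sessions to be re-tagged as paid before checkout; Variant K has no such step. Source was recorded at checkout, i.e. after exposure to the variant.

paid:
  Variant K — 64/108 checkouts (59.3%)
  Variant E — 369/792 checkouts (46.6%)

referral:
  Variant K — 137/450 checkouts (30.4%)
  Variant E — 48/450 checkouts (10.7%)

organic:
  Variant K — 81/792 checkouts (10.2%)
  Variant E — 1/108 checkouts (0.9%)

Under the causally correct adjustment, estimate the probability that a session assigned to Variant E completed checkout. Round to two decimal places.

0.31

Variant K is higher inside every traffic source stratum but Variant E is higher in aggregate. Whether to stratify depends on how traffic source relates to the variant.
Traffic source is downstream of the variant. One should not condition on a consequence of treatment, so the overall rates are the right comparison.
So P(outcome | do(Variant E)) is just the pooled rate for Variant E: 418/1350 = 0.310.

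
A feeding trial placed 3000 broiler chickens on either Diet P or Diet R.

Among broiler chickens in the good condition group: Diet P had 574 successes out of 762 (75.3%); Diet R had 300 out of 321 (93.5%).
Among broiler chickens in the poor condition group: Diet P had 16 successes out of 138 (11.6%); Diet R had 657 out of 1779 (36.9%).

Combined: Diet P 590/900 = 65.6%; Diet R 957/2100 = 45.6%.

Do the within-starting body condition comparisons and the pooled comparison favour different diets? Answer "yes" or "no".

yes

Within each starting body condition level (good condition 75.3% vs 93.5%; poor condition 11.6% vs 36.9%), Diet R has the higher rate every time. Pooled: 65.6% vs 45.6% — Diet P has the higher rate overall. The two comparisons disagree.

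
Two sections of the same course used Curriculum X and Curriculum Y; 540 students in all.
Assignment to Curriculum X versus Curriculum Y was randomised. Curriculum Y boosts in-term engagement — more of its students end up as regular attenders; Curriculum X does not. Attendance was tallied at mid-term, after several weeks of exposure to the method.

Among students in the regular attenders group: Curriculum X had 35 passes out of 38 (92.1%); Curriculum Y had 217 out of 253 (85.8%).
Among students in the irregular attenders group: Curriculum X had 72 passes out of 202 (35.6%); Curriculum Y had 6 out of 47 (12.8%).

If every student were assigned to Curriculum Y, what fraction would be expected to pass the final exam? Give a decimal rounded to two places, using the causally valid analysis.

0.74

Stratifying would compare teaching methods among students the teaching methods themselves sorted into mid-term attendance groups — a form of selection on an intermediate. The unconditioned pooled rates give the total causal effect.
So P(outcome | do(Curriculum Y)) is just the pooled rate for Curriculum Y: 223/300 = 0.743.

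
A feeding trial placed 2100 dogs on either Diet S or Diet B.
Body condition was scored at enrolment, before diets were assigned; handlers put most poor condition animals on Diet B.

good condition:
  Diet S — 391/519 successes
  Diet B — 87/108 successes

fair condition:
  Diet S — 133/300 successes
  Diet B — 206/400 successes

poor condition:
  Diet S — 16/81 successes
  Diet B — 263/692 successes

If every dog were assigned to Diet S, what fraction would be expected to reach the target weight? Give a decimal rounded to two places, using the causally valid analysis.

0.45

Nothing the diet does changes starting body condition; the imbalance is an allocation artefact. With starting body condition also predicting the outcome, the pooled figure is confounded, and the within-stratum comparison is the causal one.
Standardising Diet S to the population starting body condition mix: 0.299·391/519 + 0.333·133/300 + 0.368·16/81 = 0.445.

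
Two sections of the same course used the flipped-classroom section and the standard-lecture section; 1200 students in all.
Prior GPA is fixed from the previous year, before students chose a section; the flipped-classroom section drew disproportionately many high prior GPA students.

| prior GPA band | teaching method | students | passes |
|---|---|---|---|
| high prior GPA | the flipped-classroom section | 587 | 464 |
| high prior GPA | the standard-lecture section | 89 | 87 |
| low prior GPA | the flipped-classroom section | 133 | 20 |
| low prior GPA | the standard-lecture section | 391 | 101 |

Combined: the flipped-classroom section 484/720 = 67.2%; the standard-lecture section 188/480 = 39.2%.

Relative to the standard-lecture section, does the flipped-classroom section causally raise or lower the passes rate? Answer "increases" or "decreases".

decreases

The prior GPA band-specific comparison favours the standard-lecture section throughout, but the pooled figures favour the flipped-classroom section. The question is whether to condition on prior GPA band.
Nothing the teaching method does changes prior GPA band; the imbalance is an allocation artefact. With prior GPA band also predicting the outcome, the pooled figure is confounded, and the within-stratum comparison is the causal one.
Within each level — high prior GPA: 79.0% vs 97.8%; low prior GPA: 15.0% vs 25.8% — the standard-lecture section is higher every time.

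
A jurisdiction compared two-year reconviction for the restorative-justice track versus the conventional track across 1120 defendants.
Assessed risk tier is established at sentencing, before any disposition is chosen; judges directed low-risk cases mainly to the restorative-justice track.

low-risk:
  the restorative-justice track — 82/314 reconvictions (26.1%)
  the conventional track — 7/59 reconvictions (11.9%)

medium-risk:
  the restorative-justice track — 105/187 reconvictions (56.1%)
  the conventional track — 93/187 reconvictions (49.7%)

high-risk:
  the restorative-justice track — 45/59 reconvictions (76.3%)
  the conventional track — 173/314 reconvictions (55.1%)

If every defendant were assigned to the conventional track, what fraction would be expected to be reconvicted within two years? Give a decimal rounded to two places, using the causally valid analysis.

The imbalance in assessed risk tier arose from how defendants were allocated, not from anything the disposition did; and assessed risk tier independently affects the outcome. The pooled gap is confounded — condition on assessed risk tier.
Standardising the conventional track to the population assessed risk tier mix: 0.333·7/59 + 0.334·93/187 + 0.333·173/314 = 0.389.

0.39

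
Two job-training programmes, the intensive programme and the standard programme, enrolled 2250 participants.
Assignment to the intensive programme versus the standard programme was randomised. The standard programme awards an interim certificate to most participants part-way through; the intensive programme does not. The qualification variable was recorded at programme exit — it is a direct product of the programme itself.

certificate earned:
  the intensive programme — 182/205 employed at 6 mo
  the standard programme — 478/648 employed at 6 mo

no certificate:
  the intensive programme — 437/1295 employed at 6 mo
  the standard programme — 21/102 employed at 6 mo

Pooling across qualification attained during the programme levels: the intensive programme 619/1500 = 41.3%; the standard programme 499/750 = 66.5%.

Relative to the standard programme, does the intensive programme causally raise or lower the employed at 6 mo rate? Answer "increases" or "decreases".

decreases

The distribution of qualification attained during the programme is itself part of what the programme does — it is an intermediate outcome. Holding it fixed would remove that part of the effect; the total effect is the pooled difference.
Pooled: the intensive programme 41.3% vs the standard programme 66.5%; the standard programme is higher overall.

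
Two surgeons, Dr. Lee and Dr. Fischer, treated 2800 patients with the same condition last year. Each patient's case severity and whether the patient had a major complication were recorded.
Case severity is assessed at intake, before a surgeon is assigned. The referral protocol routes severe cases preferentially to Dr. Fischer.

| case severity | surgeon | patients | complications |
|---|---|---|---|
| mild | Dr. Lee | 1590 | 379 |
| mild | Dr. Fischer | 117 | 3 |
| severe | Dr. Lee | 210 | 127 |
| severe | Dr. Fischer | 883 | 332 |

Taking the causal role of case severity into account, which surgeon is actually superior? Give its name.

The imbalance in case severity arose from how patients were allocated, not from anything the surgeon did; and case severity independently affects the outcome. The pooled gap is confounded — condition on case severity.
Within each level — mild: 23.8% vs 2.6%; severe: 60.5% vs 37.6% — Dr. Fischer is lower every time.

Dr. Fischer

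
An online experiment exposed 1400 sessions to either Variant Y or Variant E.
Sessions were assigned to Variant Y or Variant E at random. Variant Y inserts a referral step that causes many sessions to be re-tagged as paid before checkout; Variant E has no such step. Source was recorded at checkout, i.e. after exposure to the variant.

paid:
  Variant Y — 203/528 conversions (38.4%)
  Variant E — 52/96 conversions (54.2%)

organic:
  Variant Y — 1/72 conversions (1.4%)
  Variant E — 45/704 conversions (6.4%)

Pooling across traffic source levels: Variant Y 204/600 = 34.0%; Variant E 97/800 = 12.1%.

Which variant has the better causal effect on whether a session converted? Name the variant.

Variant Y

The traffic source-specific comparison favours Variant E throughout, but the pooled figures favour Variant Y. The question is whether to condition on traffic source.
Traffic source is downstream of the variant. One should not condition on a consequence of treatment, so the overall rates are the right comparison.
Pooled: Variant Y 34.0% vs Variant E 12.1%; Variant Y is higher overall.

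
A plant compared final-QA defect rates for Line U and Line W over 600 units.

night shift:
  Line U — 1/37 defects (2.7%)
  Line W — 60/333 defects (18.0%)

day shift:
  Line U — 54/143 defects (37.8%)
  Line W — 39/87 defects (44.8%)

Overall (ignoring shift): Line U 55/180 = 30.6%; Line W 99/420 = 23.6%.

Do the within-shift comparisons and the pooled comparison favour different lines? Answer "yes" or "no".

Within each shift level (night shift 2.7% vs 18.0%; day shift 37.8% vs 44.8%), Line U has the lower rate every time. Pooled: 30.6% vs 23.6% — Line W has the lower rate overall. The two comparisons disagree.

yes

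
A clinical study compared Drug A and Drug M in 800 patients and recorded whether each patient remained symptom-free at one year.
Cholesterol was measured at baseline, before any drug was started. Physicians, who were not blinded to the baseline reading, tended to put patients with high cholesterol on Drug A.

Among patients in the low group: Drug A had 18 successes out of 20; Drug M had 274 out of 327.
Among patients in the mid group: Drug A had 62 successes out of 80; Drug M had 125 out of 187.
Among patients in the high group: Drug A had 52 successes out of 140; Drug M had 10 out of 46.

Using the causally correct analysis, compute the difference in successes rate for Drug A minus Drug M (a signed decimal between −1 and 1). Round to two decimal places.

Here cholesterol is a common cause — it drives both which drug a case falls under and the outcome. The crude comparison mixes populations; the stratum-specific rates are the causally relevant ones.
Adjusting over the population distribution of cholesterol: 0.434·(0.900−0.838) + 0.334·(0.775−0.668) + 0.233·(0.371−0.217) = +0.098.

+0.10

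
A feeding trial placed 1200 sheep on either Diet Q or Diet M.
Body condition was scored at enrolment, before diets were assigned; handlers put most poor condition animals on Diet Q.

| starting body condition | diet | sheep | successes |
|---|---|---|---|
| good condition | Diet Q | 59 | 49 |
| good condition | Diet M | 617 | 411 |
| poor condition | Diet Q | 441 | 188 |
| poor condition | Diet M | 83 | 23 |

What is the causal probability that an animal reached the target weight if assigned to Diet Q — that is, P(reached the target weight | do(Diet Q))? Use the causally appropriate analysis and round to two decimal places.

0.65

Diet Q is higher inside every starting body condition stratum but Diet M is higher in aggregate. Whether to stratify depends on how starting body condition relates to the diet.
Nothing the diet does changes starting body condition; the imbalance is an allocation artefact. With starting body condition also predicting the outcome, the pooled figure is confounded, and the within-stratum comparison is the causal one.
Standardising Diet Q to the population starting body condition mix: 0.563·49/59 + 0.437·188/441 = 0.654.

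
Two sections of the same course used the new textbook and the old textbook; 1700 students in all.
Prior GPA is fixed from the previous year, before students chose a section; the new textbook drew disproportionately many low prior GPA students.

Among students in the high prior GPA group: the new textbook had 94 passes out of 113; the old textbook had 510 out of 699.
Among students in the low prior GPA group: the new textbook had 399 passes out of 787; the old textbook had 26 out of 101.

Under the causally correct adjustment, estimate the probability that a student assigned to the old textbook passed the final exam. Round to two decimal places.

0.48

the new textbook is higher inside every prior GPA band stratum but the old textbook is higher in aggregate. Whether to stratify depends on how prior GPA band relates to the teaching method.
The imbalance in prior GPA band arose from how students were allocated, not from anything the teaching method did; and prior GPA band independently affects the outcome. The pooled gap is confounded — condition on prior GPA band.
Standardising the old textbook to the population prior GPA band mix: 0.478·510/699 + 0.522·26/101 = 0.483.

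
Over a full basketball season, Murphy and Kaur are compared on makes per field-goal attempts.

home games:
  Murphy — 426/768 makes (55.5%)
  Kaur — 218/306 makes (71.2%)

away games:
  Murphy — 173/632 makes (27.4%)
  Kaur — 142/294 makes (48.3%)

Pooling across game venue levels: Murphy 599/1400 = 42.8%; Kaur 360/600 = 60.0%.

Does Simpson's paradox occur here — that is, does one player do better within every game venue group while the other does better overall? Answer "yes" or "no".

Within each game venue level (home games 55.5% vs 71.2%; away games 27.4% vs 48.3%), Kaur has the higher rate every time. Pooled: 42.8% vs 60.0% — Kaur has the higher rate overall. They agree.

no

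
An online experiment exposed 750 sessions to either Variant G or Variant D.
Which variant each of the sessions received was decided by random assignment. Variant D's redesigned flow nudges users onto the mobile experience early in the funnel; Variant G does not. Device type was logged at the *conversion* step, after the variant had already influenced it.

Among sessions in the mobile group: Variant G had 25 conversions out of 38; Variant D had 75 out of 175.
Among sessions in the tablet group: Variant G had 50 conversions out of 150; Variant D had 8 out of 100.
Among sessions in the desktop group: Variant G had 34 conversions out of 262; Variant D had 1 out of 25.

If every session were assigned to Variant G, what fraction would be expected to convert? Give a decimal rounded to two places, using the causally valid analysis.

0.24

Device type is downstream of the variant. One should not condition on a consequence of treatment, so the overall rates are the right comparison.
So P(outcome | do(Variant G)) is just the pooled rate for Variant G: 109/450 = 0.242.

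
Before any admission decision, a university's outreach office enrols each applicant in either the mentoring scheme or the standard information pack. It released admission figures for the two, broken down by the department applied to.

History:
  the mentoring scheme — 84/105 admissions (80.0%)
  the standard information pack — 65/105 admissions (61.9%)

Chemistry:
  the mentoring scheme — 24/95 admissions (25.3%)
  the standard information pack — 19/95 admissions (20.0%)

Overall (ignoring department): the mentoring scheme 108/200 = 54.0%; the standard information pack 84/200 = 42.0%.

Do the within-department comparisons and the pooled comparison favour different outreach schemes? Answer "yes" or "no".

Within each department level (History 80.0% vs 61.9%; Chemistry 25.3% vs 20.0%), the mentoring scheme has the higher rate every time. Pooled: 54.0% vs 42.0% — the mentoring scheme has the higher rate overall. They agree.

no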